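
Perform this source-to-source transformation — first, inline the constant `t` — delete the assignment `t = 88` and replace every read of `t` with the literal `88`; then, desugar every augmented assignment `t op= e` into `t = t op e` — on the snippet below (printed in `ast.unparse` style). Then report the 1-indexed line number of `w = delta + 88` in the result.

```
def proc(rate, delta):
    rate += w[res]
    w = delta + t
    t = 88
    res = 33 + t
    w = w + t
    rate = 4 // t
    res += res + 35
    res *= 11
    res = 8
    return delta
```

Transformed code:
def proc(rate, delta):
    rate = rate + w[res]
    w = delta + 88
    res = 33 + 88
    w = w + 88
    rate = 4 // 88
    res = res + (res + 35)
    res = res * 11
    res = 8
    return delta

3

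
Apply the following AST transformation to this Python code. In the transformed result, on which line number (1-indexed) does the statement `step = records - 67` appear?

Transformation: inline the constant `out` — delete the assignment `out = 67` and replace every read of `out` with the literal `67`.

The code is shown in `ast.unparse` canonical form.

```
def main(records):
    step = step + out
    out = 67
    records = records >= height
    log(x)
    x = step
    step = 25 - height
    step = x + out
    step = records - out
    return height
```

8

Transformed code:
def main(records):
    step = step + 67
    records = records >= height
    log(x)
    x = step
    step = 25 - height
    step = x + 67
    step = records - 67
    return height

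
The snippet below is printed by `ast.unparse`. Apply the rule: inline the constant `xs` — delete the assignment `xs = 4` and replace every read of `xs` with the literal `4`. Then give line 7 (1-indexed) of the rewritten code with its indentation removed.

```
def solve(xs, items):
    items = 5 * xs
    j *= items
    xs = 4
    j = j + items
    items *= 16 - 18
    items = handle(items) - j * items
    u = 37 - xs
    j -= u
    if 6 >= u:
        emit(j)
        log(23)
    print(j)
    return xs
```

u = 37 - 4

Transformed code:
def solve(xs, items):
    items = 5 * 4
    j *= items
    j = j + items
    items *= 16 - 18
    items = handle(items) - j * items
    u = 37 - 4
    j -= u
    if 6 >= u:
        emit(j)
        log(23)
    print(j)
    return 4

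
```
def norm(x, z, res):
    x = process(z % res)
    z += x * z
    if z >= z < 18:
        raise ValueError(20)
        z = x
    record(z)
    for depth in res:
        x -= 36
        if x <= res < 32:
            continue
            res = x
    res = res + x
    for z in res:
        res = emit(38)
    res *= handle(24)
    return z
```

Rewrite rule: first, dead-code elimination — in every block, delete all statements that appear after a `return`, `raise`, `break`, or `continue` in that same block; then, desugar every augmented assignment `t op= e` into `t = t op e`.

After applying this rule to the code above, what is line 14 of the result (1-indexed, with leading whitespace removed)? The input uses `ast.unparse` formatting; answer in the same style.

Transformed code:
def norm(x, z, res):
    x = process(z % res)
    z = z + x * z
    if z >= z < 18:
        raise ValueError(20)
    record(z)
    for depth in res:
        x = x - 36
        if x <= res < 32:
            continue
    res = res + x
    for z in res:
        res = emit(38)
    res = res * handle(24)
    return z

res = res * handle(24)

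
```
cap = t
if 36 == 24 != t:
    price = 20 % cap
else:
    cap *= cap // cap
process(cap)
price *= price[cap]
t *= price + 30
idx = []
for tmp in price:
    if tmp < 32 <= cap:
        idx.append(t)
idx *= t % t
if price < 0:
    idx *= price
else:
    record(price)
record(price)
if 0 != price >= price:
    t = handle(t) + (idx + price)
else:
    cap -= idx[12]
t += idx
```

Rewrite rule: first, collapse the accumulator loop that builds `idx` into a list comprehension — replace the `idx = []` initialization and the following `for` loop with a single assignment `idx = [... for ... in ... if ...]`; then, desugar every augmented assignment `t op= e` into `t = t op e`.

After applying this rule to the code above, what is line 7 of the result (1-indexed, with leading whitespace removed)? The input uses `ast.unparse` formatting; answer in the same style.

price = price * price[cap]

Transformed code:
cap = t
if 36 == 24 != t:
    price = 20 % cap
else:
    cap = cap * (cap // cap)
process(cap)
price = price * price[cap]
t = t * (price + 30)
idx = [t for tmp in price if tmp < 32 <= cap]
idx = idx * (t % t)
if price < 0:
    idx = idx * price
else:
    record(price)
record(price)
if 0 != price >= price:
    t = handle(t) + (idx + price)
else:
    cap = cap - idx[12]
t = t + idx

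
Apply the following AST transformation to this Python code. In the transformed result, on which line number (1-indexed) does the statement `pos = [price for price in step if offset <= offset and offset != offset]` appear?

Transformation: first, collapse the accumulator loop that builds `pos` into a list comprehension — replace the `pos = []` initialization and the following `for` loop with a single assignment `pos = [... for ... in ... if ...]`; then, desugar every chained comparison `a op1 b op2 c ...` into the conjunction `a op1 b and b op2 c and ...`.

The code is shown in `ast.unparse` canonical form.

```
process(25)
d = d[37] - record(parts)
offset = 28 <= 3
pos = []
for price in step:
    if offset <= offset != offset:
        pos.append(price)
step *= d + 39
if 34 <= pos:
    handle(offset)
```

4

Transformed code:
process(25)
d = d[37] - record(parts)
offset = 28 <= 3
pos = [price for price in step if offset <= offset and offset != offset]
step *= d + 39
if 34 <= pos:
    handle(offset)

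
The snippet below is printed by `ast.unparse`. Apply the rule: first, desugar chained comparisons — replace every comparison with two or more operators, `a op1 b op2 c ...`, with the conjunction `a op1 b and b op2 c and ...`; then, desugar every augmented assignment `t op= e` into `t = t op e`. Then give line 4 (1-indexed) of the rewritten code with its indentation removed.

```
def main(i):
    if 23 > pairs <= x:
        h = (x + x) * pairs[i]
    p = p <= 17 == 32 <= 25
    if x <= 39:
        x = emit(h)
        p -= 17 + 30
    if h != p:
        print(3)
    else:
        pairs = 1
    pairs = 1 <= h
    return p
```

Transformed code:
def main(i):
    if 23 > pairs and pairs <= x:
        h = (x + x) * pairs[i]
    p = p <= 17 and 17 == 32 and (32 <= 25)
    if x <= 39:
        x = emit(h)
        p = p - (17 + 30)
    if h != p:
        print(3)
    else:
        pairs = 1
    pairs = 1 <= h
    return p

p = p <= 17 and 17 == 32 and (32 <= 25)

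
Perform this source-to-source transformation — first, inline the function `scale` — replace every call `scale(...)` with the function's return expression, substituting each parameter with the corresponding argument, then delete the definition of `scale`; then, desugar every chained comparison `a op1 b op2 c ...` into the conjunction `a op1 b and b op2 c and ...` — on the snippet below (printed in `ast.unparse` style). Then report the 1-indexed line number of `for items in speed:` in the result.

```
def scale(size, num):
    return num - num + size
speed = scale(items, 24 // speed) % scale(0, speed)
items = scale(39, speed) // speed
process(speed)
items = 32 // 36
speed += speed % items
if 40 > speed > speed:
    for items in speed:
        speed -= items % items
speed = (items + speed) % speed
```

7

Transformed code:
speed = (24 // speed - 24 // speed + items) % (speed - speed + 0)
items = (speed - speed + 39) // speed
process(speed)
items = 32 // 36
speed += speed % items
if 40 > speed and speed > speed:
    for items in speed:
        speed -= items % items
speed = (items + speed) % speed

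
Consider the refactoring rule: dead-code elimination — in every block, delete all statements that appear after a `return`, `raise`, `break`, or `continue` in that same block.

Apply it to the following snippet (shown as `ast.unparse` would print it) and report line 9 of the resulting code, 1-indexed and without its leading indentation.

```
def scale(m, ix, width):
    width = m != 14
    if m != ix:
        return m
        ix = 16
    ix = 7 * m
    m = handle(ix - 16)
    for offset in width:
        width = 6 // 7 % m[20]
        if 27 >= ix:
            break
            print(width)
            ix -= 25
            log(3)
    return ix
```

Transformed code:
def scale(m, ix, width):
    width = m != 14
    if m != ix:
        return m
    ix = 7 * m
    m = handle(ix - 16)
    for offset in width:
        width = 6 // 7 % m[20]
        if 27 >= ix:
            break
    return ix

if 27 >= ix:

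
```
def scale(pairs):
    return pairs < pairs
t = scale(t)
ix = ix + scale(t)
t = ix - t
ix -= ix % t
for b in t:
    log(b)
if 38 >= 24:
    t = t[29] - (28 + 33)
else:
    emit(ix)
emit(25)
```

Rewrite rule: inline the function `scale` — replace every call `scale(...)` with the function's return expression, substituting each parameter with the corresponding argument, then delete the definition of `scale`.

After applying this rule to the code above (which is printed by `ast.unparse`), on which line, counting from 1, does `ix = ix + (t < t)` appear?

2

Transformed code:
t = t < t
ix = ix + (t < t)
t = ix - t
ix -= ix % t
for b in t:
    log(b)
if 38 >= 24:
    t = t[29] - (28 + 33)
else:
    emit(ix)
emit(25)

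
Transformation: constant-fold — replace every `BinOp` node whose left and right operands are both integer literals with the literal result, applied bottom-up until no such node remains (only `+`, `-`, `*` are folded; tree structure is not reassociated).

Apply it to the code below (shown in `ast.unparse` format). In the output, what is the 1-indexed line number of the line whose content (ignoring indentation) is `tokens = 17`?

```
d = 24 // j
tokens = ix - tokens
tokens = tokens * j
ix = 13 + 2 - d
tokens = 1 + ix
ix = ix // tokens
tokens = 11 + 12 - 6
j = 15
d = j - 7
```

7

Transformed code:
d = 24 // j
tokens = ix - tokens
tokens = tokens * j
ix = 15 - d
tokens = 1 + ix
ix = ix // tokens
tokens = 17
j = 15
d = j - 7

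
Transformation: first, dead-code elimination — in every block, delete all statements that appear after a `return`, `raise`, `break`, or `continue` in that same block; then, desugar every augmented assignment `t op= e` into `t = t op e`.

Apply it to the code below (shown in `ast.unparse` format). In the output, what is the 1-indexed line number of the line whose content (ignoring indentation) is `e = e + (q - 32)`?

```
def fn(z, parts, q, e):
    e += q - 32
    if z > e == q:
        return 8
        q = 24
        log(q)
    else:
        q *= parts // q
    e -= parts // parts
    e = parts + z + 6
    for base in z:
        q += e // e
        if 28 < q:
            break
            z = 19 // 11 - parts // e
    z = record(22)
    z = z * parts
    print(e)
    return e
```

Transformed code:
def fn(z, parts, q, e):
    e = e + (q - 32)
    if z > e == q:
        return 8
    else:
        q = q * (parts // q)
    e = e - parts // parts
    e = parts + z + 6
    for base in z:
        q = q + e // e
        if 28 < q:
            break
    z = record(22)
    z = z * parts
    print(e)
    return e

2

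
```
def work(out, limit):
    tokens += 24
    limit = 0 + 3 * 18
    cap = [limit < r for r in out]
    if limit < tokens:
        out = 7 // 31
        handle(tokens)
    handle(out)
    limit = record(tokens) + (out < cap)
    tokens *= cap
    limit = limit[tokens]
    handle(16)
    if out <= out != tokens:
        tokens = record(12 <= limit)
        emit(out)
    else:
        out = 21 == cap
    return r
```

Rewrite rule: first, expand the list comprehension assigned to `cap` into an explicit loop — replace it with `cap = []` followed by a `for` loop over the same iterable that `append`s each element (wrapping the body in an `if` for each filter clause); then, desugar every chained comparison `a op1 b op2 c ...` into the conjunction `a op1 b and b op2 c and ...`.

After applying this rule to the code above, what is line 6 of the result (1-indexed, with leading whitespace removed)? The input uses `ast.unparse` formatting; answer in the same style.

cap.append(limit < r)

Transformed code:
def work(out, limit):
    tokens += 24
    limit = 0 + 3 * 18
    cap = []
    for r in out:
        cap.append(limit < r)
    if limit < tokens:
        out = 7 // 31
        handle(tokens)
    handle(out)
    limit = record(tokens) + (out < cap)
    tokens *= cap
    limit = limit[tokens]
    handle(16)
    if out <= out and out != tokens:
        tokens = record(12 <= limit)
        emit(out)
    else:
        out = 21 == cap
    return r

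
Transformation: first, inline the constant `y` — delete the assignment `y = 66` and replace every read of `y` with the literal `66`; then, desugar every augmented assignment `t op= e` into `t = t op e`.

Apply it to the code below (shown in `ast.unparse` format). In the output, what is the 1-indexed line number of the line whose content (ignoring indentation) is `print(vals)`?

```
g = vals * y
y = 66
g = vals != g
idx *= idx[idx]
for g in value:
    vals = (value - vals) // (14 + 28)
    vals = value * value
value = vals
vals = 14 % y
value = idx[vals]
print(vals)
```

Transformed code:
g = vals * 66
g = vals != g
idx = idx * idx[idx]
for g in value:
    vals = (value - vals) // (14 + 28)
    vals = value * value
value = vals
vals = 14 % 66
value = idx[vals]
print(vals)

10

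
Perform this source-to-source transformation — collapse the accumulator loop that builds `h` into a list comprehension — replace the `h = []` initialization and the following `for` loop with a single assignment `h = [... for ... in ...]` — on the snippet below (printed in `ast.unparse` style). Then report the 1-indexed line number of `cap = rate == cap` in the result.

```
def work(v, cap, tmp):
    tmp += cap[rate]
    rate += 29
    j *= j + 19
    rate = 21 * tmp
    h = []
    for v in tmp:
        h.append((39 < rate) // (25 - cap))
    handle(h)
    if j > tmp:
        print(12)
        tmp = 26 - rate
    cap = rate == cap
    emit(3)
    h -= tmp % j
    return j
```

11

Transformed code:
def work(v, cap, tmp):
    tmp += cap[rate]
    rate += 29
    j *= j + 19
    rate = 21 * tmp
    h = [(39 < rate) // (25 - cap) for v in tmp]
    handle(h)
    if j > tmp:
        print(12)
        tmp = 26 - rate
    cap = rate == cap
    emit(3)
    h -= tmp % j
    return j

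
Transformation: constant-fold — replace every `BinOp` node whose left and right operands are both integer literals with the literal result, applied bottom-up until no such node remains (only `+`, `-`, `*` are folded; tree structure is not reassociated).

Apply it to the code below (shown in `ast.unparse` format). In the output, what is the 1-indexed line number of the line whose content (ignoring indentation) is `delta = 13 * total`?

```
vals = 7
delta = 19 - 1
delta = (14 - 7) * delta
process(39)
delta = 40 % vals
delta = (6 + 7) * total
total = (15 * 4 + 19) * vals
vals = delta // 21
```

6

Transformed code:
vals = 7
delta = 18
delta = 7 * delta
process(39)
delta = 40 % vals
delta = 13 * total
total = 79 * vals
vals = delta // 21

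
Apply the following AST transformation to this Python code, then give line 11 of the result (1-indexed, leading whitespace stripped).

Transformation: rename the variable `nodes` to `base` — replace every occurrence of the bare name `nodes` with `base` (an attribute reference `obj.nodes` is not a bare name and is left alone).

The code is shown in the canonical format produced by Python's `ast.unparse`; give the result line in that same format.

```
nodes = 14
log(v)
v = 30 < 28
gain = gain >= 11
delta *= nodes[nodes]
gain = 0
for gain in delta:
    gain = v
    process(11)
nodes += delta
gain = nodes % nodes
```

Transformed code:
base = 14
log(v)
v = 30 < 28
gain = gain >= 11
delta *= base[base]
gain = 0
for gain in delta:
    gain = v
    process(11)
base += delta
gain = base % base

gain = base % base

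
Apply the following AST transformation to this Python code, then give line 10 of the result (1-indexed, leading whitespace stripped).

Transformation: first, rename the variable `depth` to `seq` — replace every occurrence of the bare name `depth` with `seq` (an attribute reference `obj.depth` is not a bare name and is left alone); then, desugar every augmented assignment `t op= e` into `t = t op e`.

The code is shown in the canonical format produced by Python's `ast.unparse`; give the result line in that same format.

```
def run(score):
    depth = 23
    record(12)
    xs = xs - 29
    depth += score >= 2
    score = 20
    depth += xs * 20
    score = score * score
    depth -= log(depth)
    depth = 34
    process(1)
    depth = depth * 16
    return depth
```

Transformed code:
def run(score):
    seq = 23
    record(12)
    xs = xs - 29
    seq = seq + (score >= 2)
    score = 20
    seq = seq + xs * 20
    score = score * score
    seq = seq - log(seq)
    seq = 34
    process(1)
    seq = seq * 16
    return seq

seq = 34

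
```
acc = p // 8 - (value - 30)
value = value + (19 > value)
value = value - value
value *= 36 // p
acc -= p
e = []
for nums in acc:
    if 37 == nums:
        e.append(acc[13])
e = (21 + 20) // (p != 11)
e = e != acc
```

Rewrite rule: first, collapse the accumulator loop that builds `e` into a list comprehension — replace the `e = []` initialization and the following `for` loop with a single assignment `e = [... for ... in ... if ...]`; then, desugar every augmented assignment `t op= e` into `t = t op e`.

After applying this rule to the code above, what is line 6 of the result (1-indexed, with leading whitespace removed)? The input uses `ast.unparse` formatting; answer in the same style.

e = [acc[13] for nums in acc if 37 == nums]

Transformed code:
acc = p // 8 - (value - 30)
value = value + (19 > value)
value = value - value
value = value * (36 // p)
acc = acc - p
e = [acc[13] for nums in acc if 37 == nums]
e = (21 + 20) // (p != 11)
e = e != acc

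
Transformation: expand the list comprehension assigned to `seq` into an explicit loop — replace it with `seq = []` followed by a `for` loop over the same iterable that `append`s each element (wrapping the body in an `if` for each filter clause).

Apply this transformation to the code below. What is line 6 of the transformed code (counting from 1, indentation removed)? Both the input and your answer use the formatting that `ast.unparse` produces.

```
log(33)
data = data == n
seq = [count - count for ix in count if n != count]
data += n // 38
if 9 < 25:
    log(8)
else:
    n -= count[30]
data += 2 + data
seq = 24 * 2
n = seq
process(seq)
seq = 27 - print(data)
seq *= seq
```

Transformed code:
log(33)
data = data == n
seq = []
for ix in count:
    if n != count:
        seq.append(count - count)
data += n // 38
if 9 < 25:
    log(8)
else:
    n -= count[30]
data += 2 + data
seq = 24 * 2
n = seq
process(seq)
seq = 27 - print(data)
seq *= seq

seq.append(count - count)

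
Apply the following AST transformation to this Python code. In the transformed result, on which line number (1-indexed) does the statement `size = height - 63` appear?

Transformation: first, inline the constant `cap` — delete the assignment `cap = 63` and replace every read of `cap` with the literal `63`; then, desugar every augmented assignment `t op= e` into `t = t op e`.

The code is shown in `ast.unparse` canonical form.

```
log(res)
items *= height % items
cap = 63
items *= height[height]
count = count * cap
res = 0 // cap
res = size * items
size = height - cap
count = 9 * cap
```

Transformed code:
log(res)
items = items * (height % items)
items = items * height[height]
count = count * 63
res = 0 // 63
res = size * items
size = height - 63
count = 9 * 63

7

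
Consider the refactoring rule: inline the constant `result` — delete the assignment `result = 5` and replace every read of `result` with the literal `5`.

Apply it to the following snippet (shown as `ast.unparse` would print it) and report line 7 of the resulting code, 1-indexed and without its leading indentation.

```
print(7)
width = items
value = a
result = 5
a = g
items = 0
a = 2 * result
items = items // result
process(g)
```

items = items // 5

Transformed code:
print(7)
width = items
value = a
a = g
items = 0
a = 2 * 5
items = items // 5
process(g)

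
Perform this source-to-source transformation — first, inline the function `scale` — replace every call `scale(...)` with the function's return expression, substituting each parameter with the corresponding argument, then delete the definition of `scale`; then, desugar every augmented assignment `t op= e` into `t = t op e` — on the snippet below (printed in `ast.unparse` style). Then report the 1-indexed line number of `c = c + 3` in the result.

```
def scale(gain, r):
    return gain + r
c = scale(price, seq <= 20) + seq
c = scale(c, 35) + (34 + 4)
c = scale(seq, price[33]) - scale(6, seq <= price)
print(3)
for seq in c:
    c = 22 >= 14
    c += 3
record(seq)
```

Transformed code:
c = price + (seq <= 20) + seq
c = c + 35 + (34 + 4)
c = seq + price[33] - (6 + (seq <= price))
print(3)
for seq in c:
    c = 22 >= 14
    c = c + 3
record(seq)

7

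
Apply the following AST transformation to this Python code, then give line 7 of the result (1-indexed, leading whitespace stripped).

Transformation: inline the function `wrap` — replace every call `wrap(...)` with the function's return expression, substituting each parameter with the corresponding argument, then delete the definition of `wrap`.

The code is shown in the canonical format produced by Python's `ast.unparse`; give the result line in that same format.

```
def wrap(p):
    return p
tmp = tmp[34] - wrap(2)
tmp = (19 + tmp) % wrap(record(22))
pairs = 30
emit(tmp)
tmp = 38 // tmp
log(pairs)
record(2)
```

record(2)

Transformed code:
tmp = tmp[34] - 2
tmp = (19 + tmp) % record(22)
pairs = 30
emit(tmp)
tmp = 38 // tmp
log(pairs)
record(2)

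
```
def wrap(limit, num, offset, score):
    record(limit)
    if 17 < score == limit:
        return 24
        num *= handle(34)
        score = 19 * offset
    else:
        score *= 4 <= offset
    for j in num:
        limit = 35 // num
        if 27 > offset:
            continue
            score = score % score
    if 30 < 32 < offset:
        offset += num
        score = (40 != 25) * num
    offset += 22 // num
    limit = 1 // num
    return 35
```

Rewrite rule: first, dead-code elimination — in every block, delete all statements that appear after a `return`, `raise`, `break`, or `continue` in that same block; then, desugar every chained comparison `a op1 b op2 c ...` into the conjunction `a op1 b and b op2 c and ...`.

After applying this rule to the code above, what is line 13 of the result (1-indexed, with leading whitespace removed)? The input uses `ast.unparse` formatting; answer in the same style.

score = (40 != 25) * num

Transformed code:
def wrap(limit, num, offset, score):
    record(limit)
    if 17 < score and score == limit:
        return 24
    else:
        score *= 4 <= offset
    for j in num:
        limit = 35 // num
        if 27 > offset:
            continue
    if 30 < 32 and 32 < offset:
        offset += num
        score = (40 != 25) * num
    offset += 22 // num
    limit = 1 // num
    return 35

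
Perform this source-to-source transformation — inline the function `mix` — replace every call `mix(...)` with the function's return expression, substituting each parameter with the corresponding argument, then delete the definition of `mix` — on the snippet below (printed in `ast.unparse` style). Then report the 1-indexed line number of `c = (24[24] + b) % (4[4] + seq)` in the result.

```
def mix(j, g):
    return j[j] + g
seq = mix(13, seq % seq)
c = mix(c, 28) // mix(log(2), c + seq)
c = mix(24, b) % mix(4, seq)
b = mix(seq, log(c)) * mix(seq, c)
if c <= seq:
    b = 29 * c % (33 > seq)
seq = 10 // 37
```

Transformed code:
seq = 13[13] + seq % seq
c = (c[c] + 28) // (log(2)[log(2)] + (c + seq))
c = (24[24] + b) % (4[4] + seq)
b = (seq[seq] + log(c)) * (seq[seq] + c)
if c <= seq:
    b = 29 * c % (33 > seq)
seq = 10 // 37

3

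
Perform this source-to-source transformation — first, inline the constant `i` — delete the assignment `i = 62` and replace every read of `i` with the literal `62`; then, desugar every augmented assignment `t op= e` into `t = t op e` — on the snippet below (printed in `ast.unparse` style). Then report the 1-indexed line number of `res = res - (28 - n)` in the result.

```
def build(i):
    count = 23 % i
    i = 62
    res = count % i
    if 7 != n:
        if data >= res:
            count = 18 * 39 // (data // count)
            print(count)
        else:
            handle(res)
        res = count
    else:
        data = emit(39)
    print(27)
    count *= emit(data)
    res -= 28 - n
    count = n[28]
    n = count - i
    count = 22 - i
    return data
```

15

Transformed code:
def build(i):
    count = 23 % 62
    res = count % 62
    if 7 != n:
        if data >= res:
            count = 18 * 39 // (data // count)
            print(count)
        else:
            handle(res)
        res = count
    else:
        data = emit(39)
    print(27)
    count = count * emit(data)
    res = res - (28 - n)
    count = n[28]
    n = count - 62
    count = 22 - 62
    return data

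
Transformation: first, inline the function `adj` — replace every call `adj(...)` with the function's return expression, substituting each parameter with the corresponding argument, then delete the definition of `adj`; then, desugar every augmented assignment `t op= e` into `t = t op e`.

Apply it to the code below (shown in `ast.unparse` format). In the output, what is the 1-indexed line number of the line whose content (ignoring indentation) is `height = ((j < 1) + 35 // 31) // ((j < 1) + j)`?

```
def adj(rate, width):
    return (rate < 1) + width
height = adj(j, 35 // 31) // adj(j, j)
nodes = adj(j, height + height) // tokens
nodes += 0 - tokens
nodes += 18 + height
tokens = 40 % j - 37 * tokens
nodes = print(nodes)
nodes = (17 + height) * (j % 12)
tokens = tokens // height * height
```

Transformed code:
height = ((j < 1) + 35 // 31) // ((j < 1) + j)
nodes = ((j < 1) + (height + height)) // tokens
nodes = nodes + (0 - tokens)
nodes = nodes + (18 + height)
tokens = 40 % j - 37 * tokens
nodes = print(nodes)
nodes = (17 + height) * (j % 12)
tokens = tokens // height * height

1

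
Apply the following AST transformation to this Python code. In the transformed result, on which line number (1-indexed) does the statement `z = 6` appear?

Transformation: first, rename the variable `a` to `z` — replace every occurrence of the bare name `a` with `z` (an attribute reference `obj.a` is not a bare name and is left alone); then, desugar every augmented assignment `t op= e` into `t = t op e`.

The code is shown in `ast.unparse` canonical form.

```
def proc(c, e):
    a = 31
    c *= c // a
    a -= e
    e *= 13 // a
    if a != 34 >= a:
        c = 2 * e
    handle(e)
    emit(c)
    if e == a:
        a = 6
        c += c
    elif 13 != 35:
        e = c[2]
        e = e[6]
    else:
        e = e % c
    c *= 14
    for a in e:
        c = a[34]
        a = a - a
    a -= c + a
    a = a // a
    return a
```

11

Transformed code:
def proc(c, e):
    z = 31
    c = c * (c // z)
    z = z - e
    e = e * (13 // z)
    if z != 34 >= z:
        c = 2 * e
    handle(e)
    emit(c)
    if e == z:
        z = 6
        c = c + c
    elif 13 != 35:
        e = c[2]
        e = e[6]
    else:
        e = e % c
    c = c * 14
    for z in e:
        c = z[34]
        z = z - z
    z = z - (c + z)
    z = z // z
    return z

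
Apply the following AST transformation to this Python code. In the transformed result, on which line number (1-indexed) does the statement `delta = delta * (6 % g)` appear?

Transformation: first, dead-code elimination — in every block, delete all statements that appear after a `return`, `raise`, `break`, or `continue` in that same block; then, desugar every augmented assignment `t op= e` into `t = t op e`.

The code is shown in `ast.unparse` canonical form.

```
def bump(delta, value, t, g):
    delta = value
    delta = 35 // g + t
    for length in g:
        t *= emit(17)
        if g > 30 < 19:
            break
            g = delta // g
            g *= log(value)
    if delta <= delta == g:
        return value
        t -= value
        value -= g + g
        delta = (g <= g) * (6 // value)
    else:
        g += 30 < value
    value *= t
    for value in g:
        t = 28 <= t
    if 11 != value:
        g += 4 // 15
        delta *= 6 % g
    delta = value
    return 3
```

Transformed code:
def bump(delta, value, t, g):
    delta = value
    delta = 35 // g + t
    for length in g:
        t = t * emit(17)
        if g > 30 < 19:
            break
    if delta <= delta == g:
        return value
    else:
        g = g + (30 < value)
    value = value * t
    for value in g:
        t = 28 <= t
    if 11 != value:
        g = g + 4 // 15
        delta = delta * (6 % g)
    delta = value
    return 3

17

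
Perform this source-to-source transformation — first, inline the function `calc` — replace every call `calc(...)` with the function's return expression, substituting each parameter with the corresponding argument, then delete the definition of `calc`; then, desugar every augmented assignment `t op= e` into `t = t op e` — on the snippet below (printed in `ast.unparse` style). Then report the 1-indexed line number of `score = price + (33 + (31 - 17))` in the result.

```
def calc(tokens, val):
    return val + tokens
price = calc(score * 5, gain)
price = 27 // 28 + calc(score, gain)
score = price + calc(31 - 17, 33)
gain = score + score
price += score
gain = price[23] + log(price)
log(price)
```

3

Transformed code:
price = gain + score * 5
price = 27 // 28 + (gain + score)
score = price + (33 + (31 - 17))
gain = score + score
price = price + score
gain = price[23] + log(price)
log(price)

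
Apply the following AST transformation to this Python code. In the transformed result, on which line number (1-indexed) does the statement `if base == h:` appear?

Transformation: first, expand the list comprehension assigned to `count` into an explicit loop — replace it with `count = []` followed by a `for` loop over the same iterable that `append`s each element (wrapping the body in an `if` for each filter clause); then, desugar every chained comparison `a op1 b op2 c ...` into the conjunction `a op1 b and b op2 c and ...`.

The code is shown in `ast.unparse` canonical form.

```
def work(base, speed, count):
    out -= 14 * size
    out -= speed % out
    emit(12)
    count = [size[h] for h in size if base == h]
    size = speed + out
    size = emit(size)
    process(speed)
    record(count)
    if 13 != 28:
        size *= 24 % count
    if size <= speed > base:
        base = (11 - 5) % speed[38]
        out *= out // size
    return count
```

7

Transformed code:
def work(base, speed, count):
    out -= 14 * size
    out -= speed % out
    emit(12)
    count = []
    for h in size:
        if base == h:
            count.append(size[h])
    size = speed + out
    size = emit(size)
    process(speed)
    record(count)
    if 13 != 28:
        size *= 24 % count
    if size <= speed and speed > base:
        base = (11 - 5) % speed[38]
        out *= out // size
    return count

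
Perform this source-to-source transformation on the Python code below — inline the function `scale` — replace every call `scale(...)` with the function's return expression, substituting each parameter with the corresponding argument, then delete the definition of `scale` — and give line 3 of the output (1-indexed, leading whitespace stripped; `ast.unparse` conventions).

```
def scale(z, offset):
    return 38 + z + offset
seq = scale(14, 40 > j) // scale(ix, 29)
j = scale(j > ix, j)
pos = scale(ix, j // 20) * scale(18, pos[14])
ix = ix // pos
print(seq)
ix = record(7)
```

Transformed code:
seq = (38 + 14 + (40 > j)) // (38 + ix + 29)
j = 38 + (j > ix) + j
pos = (38 + ix + j // 20) * (38 + 18 + pos[14])
ix = ix // pos
print(seq)
ix = record(7)

pos = (38 + ix + j // 20) * (38 + 18 + pos[14])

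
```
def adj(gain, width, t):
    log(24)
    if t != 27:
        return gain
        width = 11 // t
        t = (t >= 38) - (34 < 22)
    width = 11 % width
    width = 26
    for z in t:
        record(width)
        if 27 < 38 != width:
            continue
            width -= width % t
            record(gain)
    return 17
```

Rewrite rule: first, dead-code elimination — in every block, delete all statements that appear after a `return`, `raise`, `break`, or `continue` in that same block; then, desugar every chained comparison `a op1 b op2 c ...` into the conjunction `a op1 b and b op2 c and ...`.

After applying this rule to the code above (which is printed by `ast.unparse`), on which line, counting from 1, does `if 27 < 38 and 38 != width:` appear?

9

Transformed code:
def adj(gain, width, t):
    log(24)
    if t != 27:
        return gain
    width = 11 % width
    width = 26
    for z in t:
        record(width)
        if 27 < 38 and 38 != width:
            continue
    return 17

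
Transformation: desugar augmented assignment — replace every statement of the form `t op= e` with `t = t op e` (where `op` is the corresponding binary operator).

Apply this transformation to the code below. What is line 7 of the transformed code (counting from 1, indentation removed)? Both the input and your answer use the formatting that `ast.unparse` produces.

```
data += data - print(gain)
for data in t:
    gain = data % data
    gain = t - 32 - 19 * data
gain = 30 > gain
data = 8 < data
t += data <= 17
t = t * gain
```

Transformed code:
data = data + (data - print(gain))
for data in t:
    gain = data % data
    gain = t - 32 - 19 * data
gain = 30 > gain
data = 8 < data
t = t + (data <= 17)
t = t * gain

t = t + (data <= 17)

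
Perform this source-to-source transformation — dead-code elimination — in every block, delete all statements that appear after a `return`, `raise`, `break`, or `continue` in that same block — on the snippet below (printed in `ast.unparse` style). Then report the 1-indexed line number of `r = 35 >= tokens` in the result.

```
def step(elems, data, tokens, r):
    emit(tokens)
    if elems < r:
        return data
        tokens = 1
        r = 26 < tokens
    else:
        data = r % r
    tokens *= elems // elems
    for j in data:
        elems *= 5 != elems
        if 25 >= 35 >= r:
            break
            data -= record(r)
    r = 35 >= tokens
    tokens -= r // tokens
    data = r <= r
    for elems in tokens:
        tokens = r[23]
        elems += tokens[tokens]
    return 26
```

12

Transformed code:
def step(elems, data, tokens, r):
    emit(tokens)
    if elems < r:
        return data
    else:
        data = r % r
    tokens *= elems // elems
    for j in data:
        elems *= 5 != elems
        if 25 >= 35 >= r:
            break
    r = 35 >= tokens
    tokens -= r // tokens
    data = r <= r
    for elems in tokens:
        tokens = r[23]
        elems += tokens[tokens]
    return 26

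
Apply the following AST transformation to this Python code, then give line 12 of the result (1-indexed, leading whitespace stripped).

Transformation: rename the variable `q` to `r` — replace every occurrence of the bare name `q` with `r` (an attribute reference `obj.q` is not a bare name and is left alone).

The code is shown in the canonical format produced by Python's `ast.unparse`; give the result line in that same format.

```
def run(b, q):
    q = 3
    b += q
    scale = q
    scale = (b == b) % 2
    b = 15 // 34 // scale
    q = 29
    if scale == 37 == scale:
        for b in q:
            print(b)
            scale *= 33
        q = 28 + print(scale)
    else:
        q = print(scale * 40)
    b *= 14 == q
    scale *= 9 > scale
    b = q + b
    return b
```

Transformed code:
def run(b, r):
    r = 3
    b += r
    scale = r
    scale = (b == b) % 2
    b = 15 // 34 // scale
    r = 29
    if scale == 37 == scale:
        for b in r:
            print(b)
            scale *= 33
        r = 28 + print(scale)
    else:
        r = print(scale * 40)
    b *= 14 == r
    scale *= 9 > scale
    b = r + b
    return b

r = 28 + print(scale)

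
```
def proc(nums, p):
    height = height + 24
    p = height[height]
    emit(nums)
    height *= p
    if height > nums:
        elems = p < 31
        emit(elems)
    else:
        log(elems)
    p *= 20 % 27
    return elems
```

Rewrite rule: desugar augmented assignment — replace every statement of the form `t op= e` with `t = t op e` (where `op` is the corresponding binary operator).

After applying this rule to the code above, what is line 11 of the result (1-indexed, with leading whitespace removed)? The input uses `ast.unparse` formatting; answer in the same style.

p = p * (20 % 27)

Transformed code:
def proc(nums, p):
    height = height + 24
    p = height[height]
    emit(nums)
    height = height * p
    if height > nums:
        elems = p < 31
        emit(elems)
    else:
        log(elems)
    p = p * (20 % 27)
    return elems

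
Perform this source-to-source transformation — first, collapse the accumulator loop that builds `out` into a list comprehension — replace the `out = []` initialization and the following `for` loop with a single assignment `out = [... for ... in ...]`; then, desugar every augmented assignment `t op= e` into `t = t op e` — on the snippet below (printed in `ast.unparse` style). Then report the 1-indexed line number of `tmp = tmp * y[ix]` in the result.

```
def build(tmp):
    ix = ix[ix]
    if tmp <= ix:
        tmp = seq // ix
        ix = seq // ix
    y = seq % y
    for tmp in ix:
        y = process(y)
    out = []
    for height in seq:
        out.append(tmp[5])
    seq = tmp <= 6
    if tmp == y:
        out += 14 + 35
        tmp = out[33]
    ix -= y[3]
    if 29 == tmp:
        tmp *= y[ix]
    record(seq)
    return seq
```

16

Transformed code:
def build(tmp):
    ix = ix[ix]
    if tmp <= ix:
        tmp = seq // ix
        ix = seq // ix
    y = seq % y
    for tmp in ix:
        y = process(y)
    out = [tmp[5] for height in seq]
    seq = tmp <= 6
    if tmp == y:
        out = out + (14 + 35)
        tmp = out[33]
    ix = ix - y[3]
    if 29 == tmp:
        tmp = tmp * y[ix]
    record(seq)
    return seq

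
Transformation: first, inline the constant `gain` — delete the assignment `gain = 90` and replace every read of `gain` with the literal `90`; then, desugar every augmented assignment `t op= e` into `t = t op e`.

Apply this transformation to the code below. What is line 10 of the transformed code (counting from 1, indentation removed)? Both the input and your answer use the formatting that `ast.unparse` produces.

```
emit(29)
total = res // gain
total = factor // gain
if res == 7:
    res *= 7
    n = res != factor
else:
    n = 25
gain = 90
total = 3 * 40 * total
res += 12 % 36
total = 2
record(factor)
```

res = res + 12 % 36

Transformed code:
emit(29)
total = res // 90
total = factor // 90
if res == 7:
    res = res * 7
    n = res != factor
else:
    n = 25
total = 3 * 40 * total
res = res + 12 % 36
total = 2
record(factor)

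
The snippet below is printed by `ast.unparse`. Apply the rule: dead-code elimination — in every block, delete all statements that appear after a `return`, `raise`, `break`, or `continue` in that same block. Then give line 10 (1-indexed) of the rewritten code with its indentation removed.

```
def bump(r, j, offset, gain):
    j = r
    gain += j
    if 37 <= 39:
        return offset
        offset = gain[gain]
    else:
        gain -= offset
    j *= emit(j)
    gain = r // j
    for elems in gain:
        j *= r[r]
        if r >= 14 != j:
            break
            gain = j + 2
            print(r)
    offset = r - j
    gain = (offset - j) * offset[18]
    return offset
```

Transformed code:
def bump(r, j, offset, gain):
    j = r
    gain += j
    if 37 <= 39:
        return offset
    else:
        gain -= offset
    j *= emit(j)
    gain = r // j
    for elems in gain:
        j *= r[r]
        if r >= 14 != j:
            break
    offset = r - j
    gain = (offset - j) * offset[18]
    return offset

for elems in gain: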